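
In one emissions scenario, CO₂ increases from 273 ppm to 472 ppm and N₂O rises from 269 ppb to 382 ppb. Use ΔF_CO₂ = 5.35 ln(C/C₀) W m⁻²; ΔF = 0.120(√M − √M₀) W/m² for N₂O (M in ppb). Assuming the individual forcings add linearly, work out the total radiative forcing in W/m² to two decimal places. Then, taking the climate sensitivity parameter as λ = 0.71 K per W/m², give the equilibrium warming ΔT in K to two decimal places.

ΔF = 3.31 W/m²; ΔT = 2.35 K

CO₂: 5.35 × ln(472/273) = 5.35 × ln(1.72894) = 5.35 × 0.54751 = 2.9292 W/m².
N₂O: 0.120 × (√382 − √269) = 0.120 × (19.5448 − 16.4012) = 0.120 × 3.1436 = 0.3772 W/m².
Total ΔF = 2.9292 + 0.3772 = 3.3064 W/m².
ΔT = λ ΔF = 0.71 × 3.31 = 2.3501 K.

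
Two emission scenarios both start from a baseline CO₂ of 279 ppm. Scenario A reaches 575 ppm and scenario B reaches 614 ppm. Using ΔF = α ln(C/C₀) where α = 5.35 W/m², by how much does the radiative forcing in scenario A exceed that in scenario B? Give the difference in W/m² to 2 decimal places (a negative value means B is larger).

ΔF_A − ΔF_B = -0.35 W/m²

ΔF_A = 5.35 ln(575/279) = 5.35 × 0.72316 = 3.8689 W/m².
ΔF_B = 5.35 ln(614/279) = 5.35 × 0.78878 = 4.2200 W/m².
Difference: 3.8689 − 4.2200 = -0.3511 W/m².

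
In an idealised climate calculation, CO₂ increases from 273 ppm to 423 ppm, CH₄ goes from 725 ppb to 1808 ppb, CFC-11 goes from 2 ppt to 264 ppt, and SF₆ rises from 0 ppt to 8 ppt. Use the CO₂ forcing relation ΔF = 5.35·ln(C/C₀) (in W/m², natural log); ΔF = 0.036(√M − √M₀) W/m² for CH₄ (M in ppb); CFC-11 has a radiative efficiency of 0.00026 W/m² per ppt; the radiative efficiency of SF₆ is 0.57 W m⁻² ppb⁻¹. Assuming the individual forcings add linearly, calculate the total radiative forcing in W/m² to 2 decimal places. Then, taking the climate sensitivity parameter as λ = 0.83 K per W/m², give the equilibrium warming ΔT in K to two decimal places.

ΔF = 2.98 W/m²; ΔT = 2.47 K

CO₂: 5.35 × ln(423/273) = 5.35 × ln(1.54945) = 5.35 × 0.43790 = 2.3428 W/m².
CH₄: 0.036 × (√1808 − √725) = 0.036 × (42.5206 − 26.9258) = 0.036 × 15.5948 = 0.5614 W/m².
CFC-11: ΔF = 0.00026 × (264 − 2) = 0.00026 × 262 = 0.0681 W/m².
SF₆: Δ = 8 − 0 = 8 ppt = 0.008 ppb; ΔF = 0.57 × 0.008 = 0.0046 W/m².
Total ΔF = 2.3428 + 0.5614 + 0.0681 + 0.0046 = 2.9769 W/m².
ΔT = λ ΔF = 0.83 × 2.98 = 2.4734 K.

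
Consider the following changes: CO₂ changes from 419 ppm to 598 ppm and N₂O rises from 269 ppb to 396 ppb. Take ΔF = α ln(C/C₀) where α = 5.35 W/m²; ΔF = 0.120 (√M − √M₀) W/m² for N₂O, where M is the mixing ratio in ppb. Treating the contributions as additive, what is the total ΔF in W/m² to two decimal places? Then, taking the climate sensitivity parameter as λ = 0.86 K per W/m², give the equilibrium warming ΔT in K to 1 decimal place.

ΔF = 2.32 W/m²; ΔT = 2.0 K

CO₂: 5.35 × ln(598/419) = 5.35 × ln(1.42721) = 5.35 × 0.35572 = 1.9031 W/m².
N₂O: 0.120 × (√396 − √269) = 0.120 × (19.8997 − 16.4012) = 0.120 × 3.4985 = 0.4198 W/m².
Total ΔF = 1.9031 + 0.4198 = 2.3229 W/m².
ΔT = λ ΔF = 0.86 × 2.32 = 1.9952 K.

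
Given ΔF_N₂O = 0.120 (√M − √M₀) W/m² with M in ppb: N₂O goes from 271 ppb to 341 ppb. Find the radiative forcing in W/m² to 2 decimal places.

N₂O: 0.120 × (√341 − √271) = 0.120 × (18.4662 − 16.4621) = 0.120 × 2.0041 = 0.2405 W/m².

ΔF = 0.24 W/m²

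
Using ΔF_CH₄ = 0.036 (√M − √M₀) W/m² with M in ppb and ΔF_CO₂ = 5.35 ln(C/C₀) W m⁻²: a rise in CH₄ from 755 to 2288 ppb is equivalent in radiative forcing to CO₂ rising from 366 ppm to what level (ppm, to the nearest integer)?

C ≈ 420 ppm

CH₄ forcing: 0.036 × (√2288 − √755) = 0.036 × (47.8330 − 27.4773) = 0.036 × 20.3557 = 0.73281 W/m².
Set 5.35 ln(C/366) = 0.73281: ln(C/366) = 0.73281/5.35 = 0.13697, so C = 366 × e^0.13697 = 366 × 1.14679 = 419.73 ppm.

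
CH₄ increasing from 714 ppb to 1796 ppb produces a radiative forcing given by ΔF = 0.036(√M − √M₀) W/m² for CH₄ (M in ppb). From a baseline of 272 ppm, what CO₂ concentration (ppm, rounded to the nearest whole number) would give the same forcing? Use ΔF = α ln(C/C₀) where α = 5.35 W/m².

C ≈ 302 ppm

CH₄ forcing: 0.036 × (√1796 − √714) = 0.036 × (42.3792 − 26.7208) = 0.036 × 15.6584 = 0.56370 W/m².
Set 5.35 ln(C/272) = 0.56370: ln(C/272) = 0.56370/5.35 = 0.10536, so C = 272 × e^0.10536 = 272 × 1.11111 = 302.22 ppm.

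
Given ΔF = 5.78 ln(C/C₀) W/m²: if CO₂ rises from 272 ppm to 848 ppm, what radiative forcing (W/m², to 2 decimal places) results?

CO₂ absorption bands are partially saturated, so forcing scales with the logarithm of the concentration ratio.
CO₂: 5.78 × ln(848/272) = 5.78 × ln(3.11765) = 5.78 × 1.13708 = 6.5723 W/m².

ΔF = 6.57 W/m²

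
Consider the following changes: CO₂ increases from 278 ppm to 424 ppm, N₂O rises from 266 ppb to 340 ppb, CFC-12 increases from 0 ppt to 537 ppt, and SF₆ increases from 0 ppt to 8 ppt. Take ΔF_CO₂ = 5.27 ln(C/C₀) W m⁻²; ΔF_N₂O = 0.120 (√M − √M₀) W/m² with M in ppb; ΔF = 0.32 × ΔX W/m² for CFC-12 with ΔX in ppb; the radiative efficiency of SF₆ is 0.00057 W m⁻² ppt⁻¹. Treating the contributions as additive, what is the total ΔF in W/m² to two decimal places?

ΔF = 2.66 W/m²

CO₂: 5.27 × ln(424/278) = 5.27 × ln(1.52518) = 5.27 × 0.42211 = 2.2245 W/m².
N₂O: 0.120 × (√340 − √266) = 0.120 × (18.4391 − 16.3095) = 0.120 × 2.1296 = 0.2556 W/m².
CFC-12: Δ = 537 − 0 = 537 ppt = 0.537 ppb; ΔF = 0.32 × 0.537 = 0.1718 W/m².
SF₆: ΔF = 0.00057 × (8 − 0) = 0.00057 × 8 = 0.0046 W/m².
Total ΔF = 2.2245 + 0.2556 + 0.1718 + 0.0046 = 2.6565 W/m².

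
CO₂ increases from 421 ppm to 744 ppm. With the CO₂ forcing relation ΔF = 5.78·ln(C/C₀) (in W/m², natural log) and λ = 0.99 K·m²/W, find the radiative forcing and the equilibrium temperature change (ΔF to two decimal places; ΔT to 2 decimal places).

ΔF = 3.29 W/m²; ΔT = 3.26 K

CO₂: 5.78 × ln(744/421) = 5.78 × ln(1.76722) = 5.78 × 0.56941 = 3.2912 W/m².
ΔT = λ ΔF = 0.99 × 3.29 = 3.2571 K.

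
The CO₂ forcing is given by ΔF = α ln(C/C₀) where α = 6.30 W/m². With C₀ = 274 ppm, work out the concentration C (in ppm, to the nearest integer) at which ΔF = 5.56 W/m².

C ≈ 662 ppm

Set 6.30 ln(C/274) = 5.56, so ln(C/274) = 5.56/6.30 = 0.88254.
Then C/274 = e^0.88254 = 2.41703, giving C = 274 × 2.41703 = 662.27 ppm.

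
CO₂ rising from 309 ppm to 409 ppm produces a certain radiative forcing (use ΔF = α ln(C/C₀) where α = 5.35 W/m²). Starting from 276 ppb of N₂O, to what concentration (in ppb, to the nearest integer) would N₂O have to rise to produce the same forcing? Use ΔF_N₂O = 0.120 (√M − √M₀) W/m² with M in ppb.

CO₂ forcing: 5.35 × ln(409/309) = 5.35 × 0.280374 = 1.50000 W/m².
Set 0.120(√M − √276) = 1.50000: √M = 1.50000/0.120 + √276 = 12.5000 + 16.6132 = 29.1132.
M = (29.1132)² = 847.58 ppb.

M ≈ 848 ppb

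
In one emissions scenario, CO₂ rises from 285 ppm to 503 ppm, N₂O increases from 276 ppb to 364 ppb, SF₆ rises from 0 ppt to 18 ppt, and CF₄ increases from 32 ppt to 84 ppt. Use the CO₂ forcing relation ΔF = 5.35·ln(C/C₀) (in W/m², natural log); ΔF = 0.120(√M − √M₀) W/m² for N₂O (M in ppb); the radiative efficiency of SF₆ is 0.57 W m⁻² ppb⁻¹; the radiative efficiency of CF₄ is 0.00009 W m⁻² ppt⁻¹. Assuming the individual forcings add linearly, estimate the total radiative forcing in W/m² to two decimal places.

ΔF = 3.35 W/m²

CO₂: 5.35 × ln(503/285) = 5.35 × ln(1.76491) = 5.35 × 0.56810 = 3.0393 W/m².
N₂O: 0.120 × (√364 − √276) = 0.120 × (19.0788 − 16.6132) = 0.120 × 2.4656 = 0.2959 W/m².
SF₆: Δ = 18 − 0 = 18 ppt = 0.018 ppb; ΔF = 0.57 × 0.018 = 0.0103 W/m².
CF₄: ΔF = 0.00009 × (84 − 32) = 0.00009 × 52 = 0.0047 W/m².
Total ΔF = 3.0393 + 0.2959 + 0.0103 + 0.0047 = 3.3502 W/m².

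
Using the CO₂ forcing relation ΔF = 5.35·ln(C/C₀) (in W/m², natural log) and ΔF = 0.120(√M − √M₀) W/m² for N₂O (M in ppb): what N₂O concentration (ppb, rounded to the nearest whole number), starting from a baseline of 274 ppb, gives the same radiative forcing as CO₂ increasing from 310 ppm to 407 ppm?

CO₂ forcing: 5.35 × ln(407/310) = 5.35 × 0.272241 = 1.45649 W/m².
Set 0.120(√M − √274) = 1.45649: √M = 1.45649/0.120 + √274 = 12.1374 + 16.5529 = 28.6903.
M = (28.6903)² = 823.13 ppb.

M ≈ 823 ppb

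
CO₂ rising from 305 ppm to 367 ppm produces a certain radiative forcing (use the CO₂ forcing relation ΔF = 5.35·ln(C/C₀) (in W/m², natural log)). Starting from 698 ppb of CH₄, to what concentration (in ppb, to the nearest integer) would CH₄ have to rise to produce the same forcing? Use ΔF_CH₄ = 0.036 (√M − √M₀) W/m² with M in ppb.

M ≈ 2907 ppb

CO₂ forcing: 5.35 × ln(367/305) = 5.35 × 0.185050 = 0.99002 W/m².
Set 0.036(√M − √698) = 0.99002: √M = 0.99002/0.036 + √698 = 27.5006 + 26.4197 = 53.9203.
M = (53.9203)² = 2907.40 ppb.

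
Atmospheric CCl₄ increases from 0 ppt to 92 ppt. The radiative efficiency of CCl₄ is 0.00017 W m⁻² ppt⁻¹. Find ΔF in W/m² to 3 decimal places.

CCl₄: ΔF = 0.00017 × (92 − 0) = 0.00017 × 92 = 0.0156 W/m².

ΔF = 0.016 W/m²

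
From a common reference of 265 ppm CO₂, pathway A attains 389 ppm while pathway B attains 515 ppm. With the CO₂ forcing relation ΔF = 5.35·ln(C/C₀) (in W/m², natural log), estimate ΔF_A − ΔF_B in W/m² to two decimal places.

ΔF_A = 5.35 ln(389/265) = 5.35 × 0.38385 = 2.0536 W/m².
ΔF_B = 5.35 ln(515/265) = 5.35 × 0.66444 = 3.5548 W/m².
Difference: 2.0536 − 3.5548 = -1.5012 W/m².
(Equivalently, ΔF_A − ΔF_B = 5.35 ln(389/515) = 5.35 × -0.28059 = -1.5012 W/m².)

ΔF_A − ΔF_B = -1.50 W/m²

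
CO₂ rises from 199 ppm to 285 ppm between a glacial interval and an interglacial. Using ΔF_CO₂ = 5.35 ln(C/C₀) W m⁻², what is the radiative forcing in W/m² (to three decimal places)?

CO₂ absorption bands are partially saturated, so forcing scales with the logarithm of the concentration ratio.
CO₂: 5.35 × ln(285/199) = 5.35 × ln(1.43216) = 5.35 × 0.35918 = 1.9216 W/m².

ΔF = 1.922 W/m²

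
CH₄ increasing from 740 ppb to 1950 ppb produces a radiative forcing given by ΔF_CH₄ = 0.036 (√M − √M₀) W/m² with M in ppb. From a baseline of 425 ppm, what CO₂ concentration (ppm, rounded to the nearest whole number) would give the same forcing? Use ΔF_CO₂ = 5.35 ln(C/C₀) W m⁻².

C ≈ 476 ppm

CH₄ forcing: 0.036 × (√1950 − √740) = 0.036 × (44.1588 − 27.2029) = 0.036 × 16.9559 = 0.61041 W/m².
Set 5.35 ln(C/425) = 0.61041: ln(C/425) = 0.61041/5.35 = 0.11410, so C = 425 × e^0.11410 = 425 × 1.12086 = 476.37 ppm.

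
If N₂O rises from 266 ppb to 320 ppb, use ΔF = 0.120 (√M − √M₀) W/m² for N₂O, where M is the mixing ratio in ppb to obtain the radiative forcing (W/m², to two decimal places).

N₂O: 0.120 × (√320 − √266) = 0.120 × (17.8885 − 16.3095) = 0.120 × 1.5790 = 0.1895 W/m².

ΔF = 0.19 W/m²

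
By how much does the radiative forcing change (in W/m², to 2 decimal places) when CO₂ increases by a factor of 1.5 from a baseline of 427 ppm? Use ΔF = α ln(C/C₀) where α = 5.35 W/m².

ΔF = 2.17 W/m²

Because the forcing depends only on the ratio C/C₀, the initial concentration does not enter.
ΔF = 5.35 × ln(1.5) = 5.35 × 0.40547 = 2.1693 W/m².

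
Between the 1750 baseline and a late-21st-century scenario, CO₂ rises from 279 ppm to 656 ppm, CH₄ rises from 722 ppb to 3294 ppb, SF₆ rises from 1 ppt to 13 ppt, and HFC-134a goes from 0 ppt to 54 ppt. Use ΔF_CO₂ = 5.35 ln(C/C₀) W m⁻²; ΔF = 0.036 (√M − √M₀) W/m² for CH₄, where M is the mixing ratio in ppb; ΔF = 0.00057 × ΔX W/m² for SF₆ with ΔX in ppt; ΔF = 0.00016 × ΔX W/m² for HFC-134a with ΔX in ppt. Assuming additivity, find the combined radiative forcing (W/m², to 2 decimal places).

ΔF = 5.69 W/m²

CO₂: 5.35 × ln(656/279) = 5.35 × ln(2.35125) = 5.35 × 0.85495 = 4.5740 W/m².
CH₄: 0.036 × (√3294 − √722) = 0.036 × (57.3934 − 26.8701) = 0.036 × 30.5233 = 1.0988 W/m².
SF₆: ΔF = 0.00057 × (13 − 1) = 0.00057 × 12 = 0.0068 W/m².
HFC-134a: ΔF = 0.00016 × (54 − 0) = 0.00016 × 54 = 0.0086 W/m².
Total ΔF = 4.5740 + 1.0988 + 0.0068 + 0.0086 = 5.6882 W/m².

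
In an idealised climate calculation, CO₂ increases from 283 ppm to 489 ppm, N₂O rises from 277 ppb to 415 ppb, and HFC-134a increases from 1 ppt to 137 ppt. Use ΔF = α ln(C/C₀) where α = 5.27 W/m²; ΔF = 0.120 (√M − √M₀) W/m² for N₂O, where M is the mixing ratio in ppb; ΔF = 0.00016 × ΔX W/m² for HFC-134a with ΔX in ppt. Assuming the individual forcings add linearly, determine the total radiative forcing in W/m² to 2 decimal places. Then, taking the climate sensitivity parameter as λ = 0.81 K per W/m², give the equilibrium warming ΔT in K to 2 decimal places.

ΔF = 3.35 W/m²; ΔT = 2.71 K

CO₂: 5.27 × ln(489/283) = 5.27 × ln(1.72792) = 5.27 × 0.54692 = 2.8823 W/m².
N₂O: 0.120 × (√415 − √277) = 0.120 × (20.3715 − 16.6433) = 0.120 × 3.7282 = 0.4474 W/m².
HFC-134a: ΔF = 0.00016 × (137 − 1) = 0.00016 × 136 = 0.0218 W/m².
Total ΔF = 2.8823 + 0.4474 + 0.0218 = 3.3515 W/m².
ΔT = λ ΔF = 0.81 × 3.35 = 2.7135 K.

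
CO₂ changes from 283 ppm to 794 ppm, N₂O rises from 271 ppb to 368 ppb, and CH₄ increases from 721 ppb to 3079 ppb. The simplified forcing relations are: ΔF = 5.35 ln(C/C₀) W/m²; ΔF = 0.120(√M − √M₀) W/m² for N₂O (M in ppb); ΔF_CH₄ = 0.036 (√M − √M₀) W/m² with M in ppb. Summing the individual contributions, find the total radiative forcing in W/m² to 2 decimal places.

ΔF = 6.88 W/m²

CO₂: 5.35 × ln(794/283) = 5.35 × ln(2.80565) = 5.35 × 1.03164 = 5.5193 W/m².
N₂O: 0.120 × (√368 − √271) = 0.120 × (19.1833 − 16.4621) = 0.120 × 2.7212 = 0.3265 W/m².
CH₄: 0.036 × (√3079 − √721) = 0.036 × (55.4887 − 26.8514) = 0.036 × 28.6373 = 1.0309 W/m².
Total ΔF = 5.5193 + 0.3265 + 1.0309 = 6.8767 W/m².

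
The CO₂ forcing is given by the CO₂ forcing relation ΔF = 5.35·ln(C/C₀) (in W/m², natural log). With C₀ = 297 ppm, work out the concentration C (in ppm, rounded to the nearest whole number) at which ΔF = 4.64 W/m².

Set 5.35 ln(C/297) = 4.64, so ln(C/297) = 4.64/5.35 = 0.86729.
Then C/297 = e^0.86729 = 2.38045, giving C = 297 × 2.38045 = 706.99 ppm.

C ≈ 707 ppm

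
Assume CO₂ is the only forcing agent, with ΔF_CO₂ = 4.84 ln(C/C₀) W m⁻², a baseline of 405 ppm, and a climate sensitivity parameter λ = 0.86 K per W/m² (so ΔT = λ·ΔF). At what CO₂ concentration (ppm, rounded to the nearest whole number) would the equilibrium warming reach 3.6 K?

C ≈ 962 ppm

Required forcing: ΔF = ΔT/λ = 3.6/0.86 = 4.1860 W/m².
Then ln(C/405) = ΔF/4.84 = 4.1860/4.84 = 0.86488.
So C = 405 × e^0.86488 = 405 × 2.37472 = 961.76 ppm.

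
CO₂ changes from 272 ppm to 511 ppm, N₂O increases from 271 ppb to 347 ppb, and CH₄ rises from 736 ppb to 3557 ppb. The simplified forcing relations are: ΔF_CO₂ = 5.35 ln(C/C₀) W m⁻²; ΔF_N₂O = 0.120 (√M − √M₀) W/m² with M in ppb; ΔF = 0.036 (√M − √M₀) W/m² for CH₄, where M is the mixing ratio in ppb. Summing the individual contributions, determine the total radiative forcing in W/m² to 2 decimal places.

CO₂: 5.35 × ln(511/272) = 5.35 × ln(1.87868) = 5.35 × 0.63057 = 3.3735 W/m².
N₂O: 0.120 × (√347 − √271) = 0.120 × (18.6279 − 16.4621) = 0.120 × 2.1658 = 0.2599 W/m².
CH₄: 0.036 × (√3557 − √736) = 0.036 × (59.6406 − 27.1293) = 0.036 × 32.5113 = 1.1704 W/m².
Total ΔF = 3.3735 + 0.2599 + 1.1704 = 4.8038 W/m².

ΔF = 4.80 W/m²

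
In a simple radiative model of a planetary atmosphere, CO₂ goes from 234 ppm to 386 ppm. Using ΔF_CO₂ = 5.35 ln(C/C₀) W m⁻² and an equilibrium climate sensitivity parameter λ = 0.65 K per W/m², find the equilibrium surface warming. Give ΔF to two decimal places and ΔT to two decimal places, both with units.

ΔF = 2.68 W/m²; ΔT = 1.74 K

CO₂: 5.35 × ln(386/234) = 5.35 × ln(1.64957) = 5.35 × 0.50051 = 2.6777 W/m².
ΔT = λ ΔF = 0.65 × 2.68 = 1.7420 K.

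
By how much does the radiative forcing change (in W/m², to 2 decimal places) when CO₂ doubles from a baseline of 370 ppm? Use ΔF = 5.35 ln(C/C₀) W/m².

ΔF = 3.71 W/m²

ΔF = 5.35 × ln(2) = 5.35 × 0.69315 = 3.7084 W/m².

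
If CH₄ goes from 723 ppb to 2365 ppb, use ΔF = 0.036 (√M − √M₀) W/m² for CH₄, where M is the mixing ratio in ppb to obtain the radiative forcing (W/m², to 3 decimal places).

CH₄: 0.036 × (√2365 − √723) = 0.036 × (48.6313 − 26.8887) = 0.036 × 21.7426 = 0.7827 W/m².

ΔF = 0.783 W/m²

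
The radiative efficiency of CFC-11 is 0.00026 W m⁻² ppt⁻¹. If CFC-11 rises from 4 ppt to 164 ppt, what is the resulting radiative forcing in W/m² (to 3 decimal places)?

CFC-11: ΔF = 0.00026 × (164 − 4) = 0.00026 × 160 = 0.0416 W/m².

ΔF = 0.042 W/m²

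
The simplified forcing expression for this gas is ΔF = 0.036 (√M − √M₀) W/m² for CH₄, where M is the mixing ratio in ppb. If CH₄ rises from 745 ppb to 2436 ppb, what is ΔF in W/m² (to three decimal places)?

ΔF = 0.794 W/m²

CH₄: 0.036 × (√2436 − √745) = 0.036 × (49.3559 − 27.2947) = 0.036 × 22.0612 = 0.7942 W/m².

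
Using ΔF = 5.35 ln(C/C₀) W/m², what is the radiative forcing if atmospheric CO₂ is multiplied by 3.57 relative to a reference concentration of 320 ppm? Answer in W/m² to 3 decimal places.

Because the forcing depends only on the ratio C/C₀, the initial concentration does not enter.
ΔF = 5.35 × ln(3.57) = 5.35 × 1.27257 = 6.8082 W/m².

ΔF = 6.808 W/m²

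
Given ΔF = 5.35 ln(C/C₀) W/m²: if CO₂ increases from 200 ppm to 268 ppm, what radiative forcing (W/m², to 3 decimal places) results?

ΔF = 1.566 W/m²

CO₂ absorption bands are partially saturated, so forcing scales with the logarithm of the concentration ratio.
CO₂: 5.35 × ln(268/200) = 5.35 × ln(1.34000) = 5.35 × 0.29267 = 1.5658 W/m².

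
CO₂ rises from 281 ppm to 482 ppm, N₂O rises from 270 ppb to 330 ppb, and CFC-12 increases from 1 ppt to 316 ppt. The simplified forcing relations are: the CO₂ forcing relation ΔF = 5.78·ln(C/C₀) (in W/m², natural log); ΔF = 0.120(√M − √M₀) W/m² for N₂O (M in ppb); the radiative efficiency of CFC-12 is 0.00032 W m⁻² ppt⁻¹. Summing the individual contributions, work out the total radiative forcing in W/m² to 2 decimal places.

ΔF = 3.43 W/m²

CO₂: 5.78 × ln(482/281) = 5.78 × ln(1.71530) = 5.78 × 0.53959 = 3.1188 W/m².
N₂O: 0.120 × (√330 − √270) = 0.120 × (18.1659 − 16.4317) = 0.120 × 1.7342 = 0.2081 W/m².
CFC-12: ΔF = 0.00032 × (316 − 1) = 0.00032 × 315 = 0.1008 W/m².
Total ΔF = 3.1188 + 0.2081 + 0.1008 = 3.4277 W/m².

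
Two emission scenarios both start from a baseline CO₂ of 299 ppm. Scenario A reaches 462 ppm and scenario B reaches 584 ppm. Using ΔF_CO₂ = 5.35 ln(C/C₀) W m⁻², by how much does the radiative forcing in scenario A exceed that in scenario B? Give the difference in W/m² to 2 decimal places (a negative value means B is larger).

ΔF_A = 5.35 ln(462/299) = 5.35 × 0.43512 = 2.3279 W/m².
ΔF_B = 5.35 ln(584/299) = 5.35 × 0.66946 = 3.5816 W/m².
Difference: 2.3279 − 3.5816 = -1.2537 W/m².

ΔF_A − ΔF_B = -1.25 W/m²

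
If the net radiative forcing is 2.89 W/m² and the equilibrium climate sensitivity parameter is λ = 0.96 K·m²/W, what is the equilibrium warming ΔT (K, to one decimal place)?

ΔT = λ ΔF = 0.96 × 2.89 = 2.7744 K.

ΔT = 2.8 K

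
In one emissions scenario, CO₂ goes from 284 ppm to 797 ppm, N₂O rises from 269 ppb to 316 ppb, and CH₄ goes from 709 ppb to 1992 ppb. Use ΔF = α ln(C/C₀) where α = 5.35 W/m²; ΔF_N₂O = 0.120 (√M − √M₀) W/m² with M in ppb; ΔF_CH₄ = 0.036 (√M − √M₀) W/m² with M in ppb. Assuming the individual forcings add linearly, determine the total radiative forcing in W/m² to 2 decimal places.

ΔF = 6.33 W/m²

CO₂: 5.35 × ln(797/284) = 5.35 × ln(2.80634) = 5.35 × 1.03188 = 5.5206 W/m².
N₂O: 0.120 × (√316 − √269) = 0.120 × (17.7764 − 16.4012) = 0.120 × 1.3752 = 0.1650 W/m².
CH₄: 0.036 × (√1992 − √709) = 0.036 × (44.6318 − 26.6271) = 0.036 × 18.0047 = 0.6482 W/m².
Total ΔF = 5.5206 + 0.1650 + 0.6482 = 6.3338 W/m².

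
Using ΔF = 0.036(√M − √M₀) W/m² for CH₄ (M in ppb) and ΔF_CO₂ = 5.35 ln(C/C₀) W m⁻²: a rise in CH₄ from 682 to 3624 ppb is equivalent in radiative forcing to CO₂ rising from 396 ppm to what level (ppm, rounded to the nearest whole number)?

C ≈ 498 ppm

CH₄ forcing: 0.036 × (√3624 − √682) = 0.036 × (60.1997 − 26.1151) = 0.036 × 34.0846 = 1.22705 W/m².
Set 5.35 ln(C/396) = 1.22705: ln(C/396) = 1.22705/5.35 = 0.22936, so C = 396 × e^0.22936 = 396 × 1.25779 = 498.08 ppm.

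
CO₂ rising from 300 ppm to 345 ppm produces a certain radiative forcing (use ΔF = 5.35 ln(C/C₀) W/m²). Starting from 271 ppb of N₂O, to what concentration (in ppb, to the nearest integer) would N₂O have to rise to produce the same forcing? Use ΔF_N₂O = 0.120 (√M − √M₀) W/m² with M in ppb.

CO₂ forcing: 5.35 × ln(345/300) = 5.35 × 0.139762 = 0.74773 W/m².
Set 0.120(√M − √271) = 0.74773: √M = 0.74773/0.120 + √271 = 6.2311 + 16.4621 = 22.6932.
M = (22.6932)² = 514.98 ppb.

M ≈ 515 ppb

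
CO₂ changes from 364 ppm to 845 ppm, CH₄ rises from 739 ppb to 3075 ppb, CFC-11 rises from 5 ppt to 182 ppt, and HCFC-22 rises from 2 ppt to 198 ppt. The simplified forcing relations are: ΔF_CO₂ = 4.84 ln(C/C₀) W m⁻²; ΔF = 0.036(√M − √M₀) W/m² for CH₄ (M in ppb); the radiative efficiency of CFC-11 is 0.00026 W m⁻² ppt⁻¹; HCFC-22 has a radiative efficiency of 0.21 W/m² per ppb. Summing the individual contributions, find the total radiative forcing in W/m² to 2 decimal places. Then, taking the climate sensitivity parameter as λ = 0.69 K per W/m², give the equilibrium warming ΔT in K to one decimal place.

CO₂: 4.84 × ln(845/364) = 4.84 × ln(2.32143) = 4.84 × 0.84218 = 4.0762 W/m².
CH₄: 0.036 × (√3075 − √739) = 0.036 × (55.4527 − 27.1846) = 0.036 × 28.2681 = 1.0177 W/m².
CFC-11: ΔF = 0.00026 × (182 − 5) = 0.00026 × 177 = 0.0460 W/m².
HCFC-22: Δ = 198 − 2 = 196 ppt = 0.196 ppb; ΔF = 0.21 × 0.196 = 0.0412 W/m².
Total ΔF = 4.0762 + 1.0177 + 0.0460 + 0.0412 = 5.1811 W/m².
ΔT = λ ΔF = 0.69 × 5.18 = 3.5742 K.

ΔF = 5.18 W/m²; ΔT = 3.6 K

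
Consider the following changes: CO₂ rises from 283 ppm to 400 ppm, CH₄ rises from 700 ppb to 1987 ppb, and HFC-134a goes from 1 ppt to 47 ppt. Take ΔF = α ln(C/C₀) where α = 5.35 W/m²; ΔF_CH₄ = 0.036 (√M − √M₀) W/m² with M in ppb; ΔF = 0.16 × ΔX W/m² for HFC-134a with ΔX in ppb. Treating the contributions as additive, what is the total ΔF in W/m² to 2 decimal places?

CO₂: 5.35 × ln(400/283) = 5.35 × ln(1.41343) = 5.35 × 0.34602 = 1.8512 W/m².
CH₄: 0.036 × (√1987 − √700) = 0.036 × (44.5758 − 26.4575) = 0.036 × 18.1183 = 0.6523 W/m².
HFC-134a: Δ = 47 − 1 = 46 ppt = 0.046 ppb; ΔF = 0.16 × 0.046 = 0.0074 W/m².
Total ΔF = 1.8512 + 0.6523 + 0.0074 = 2.5109 W/m².

ΔF = 2.51 W/m²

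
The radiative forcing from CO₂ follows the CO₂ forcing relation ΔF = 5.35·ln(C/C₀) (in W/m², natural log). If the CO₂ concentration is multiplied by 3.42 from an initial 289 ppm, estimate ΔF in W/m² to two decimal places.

ΔF = 5.35 × ln(3.42) = 5.35 × 1.22964 = 6.5786 W/m².

ΔF = 6.58 W/m²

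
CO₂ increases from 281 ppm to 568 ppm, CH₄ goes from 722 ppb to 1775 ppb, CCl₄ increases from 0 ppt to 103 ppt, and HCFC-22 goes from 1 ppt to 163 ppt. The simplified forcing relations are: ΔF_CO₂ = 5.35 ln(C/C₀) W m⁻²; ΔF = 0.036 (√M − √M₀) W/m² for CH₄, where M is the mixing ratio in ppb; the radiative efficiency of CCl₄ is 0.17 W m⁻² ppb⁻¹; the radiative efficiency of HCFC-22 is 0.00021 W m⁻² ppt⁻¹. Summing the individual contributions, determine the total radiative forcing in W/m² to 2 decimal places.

CO₂: 5.35 × ln(568/281) = 5.35 × ln(2.02135) = 5.35 × 0.70377 = 3.7652 W/m².
CH₄: 0.036 × (√1775 − √722) = 0.036 × (42.1307 − 26.8701) = 0.036 × 15.2606 = 0.5494 W/m².
CCl₄: Δ = 103 − 0 = 103 ppt = 0.103 ppb; ΔF = 0.17 × 0.103 = 0.0175 W/m².
HCFC-22: ΔF = 0.00021 × (163 − 1) = 0.00021 × 162 = 0.0340 W/m².
Total ΔF = 3.7652 + 0.5494 + 0.0175 + 0.0340 = 4.3661 W/m².

ΔF = 4.37 W/m²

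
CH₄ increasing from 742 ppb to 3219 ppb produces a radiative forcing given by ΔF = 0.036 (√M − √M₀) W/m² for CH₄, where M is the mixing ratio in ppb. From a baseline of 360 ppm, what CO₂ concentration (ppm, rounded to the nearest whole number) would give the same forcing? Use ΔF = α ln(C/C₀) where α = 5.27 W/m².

CH₄ forcing: 0.036 × (√3219 − √742) = 0.036 × (56.7362 − 27.2397) = 0.036 × 29.4965 = 1.06187 W/m².
Set 5.27 ln(C/360) = 1.06187: ln(C/360) = 1.06187/5.27 = 0.20149, so C = 360 × e^0.20149 = 360 × 1.22322 = 440.36 ppm.

C ≈ 440 ppm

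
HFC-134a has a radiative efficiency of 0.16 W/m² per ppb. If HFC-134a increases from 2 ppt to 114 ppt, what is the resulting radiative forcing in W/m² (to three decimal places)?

ΔF = 0.018 W/m²

HFC-134a: Δ = 114 − 2 = 112 ppt = 0.112 ppb; ΔF = 0.16 × 0.112 = 0.0179 W/m².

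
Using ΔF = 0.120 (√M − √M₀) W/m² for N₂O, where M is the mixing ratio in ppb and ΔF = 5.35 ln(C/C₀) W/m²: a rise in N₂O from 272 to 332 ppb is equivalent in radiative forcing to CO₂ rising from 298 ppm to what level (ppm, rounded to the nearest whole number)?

N₂O forcing: 0.120 × (√332 − √272) = 0.120 × (18.2209 − 16.4924) = 0.120 × 1.7285 = 0.20742 W/m².
Set 5.35 ln(C/298) = 0.20742: ln(C/298) = 0.20742/5.35 = 0.03877, so C = 298 × e^0.03877 = 298 × 1.03953 = 309.78 ppm.

C ≈ 310 ppm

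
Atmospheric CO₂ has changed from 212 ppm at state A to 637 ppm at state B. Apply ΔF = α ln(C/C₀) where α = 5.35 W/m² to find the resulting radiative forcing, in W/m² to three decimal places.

ΔF = 5.886 W/m²

CO₂: 5.35 × ln(637/212) = 5.35 × ln(3.00472) = 5.35 × 1.10018 = 5.8860 W/m².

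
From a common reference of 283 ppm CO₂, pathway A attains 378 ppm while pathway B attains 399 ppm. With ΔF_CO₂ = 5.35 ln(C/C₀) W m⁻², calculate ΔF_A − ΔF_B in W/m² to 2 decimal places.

ΔF_A − ΔF_B = -0.29 W/m²

ΔF_A = 5.35 ln(378/283) = 5.35 × 0.28945 = 1.5486 W/m².
ΔF_B = 5.35 ln(399/283) = 5.35 × 0.34351 = 1.8378 W/m².
Difference: 1.5486 − 1.8378 = -0.2892 W/m².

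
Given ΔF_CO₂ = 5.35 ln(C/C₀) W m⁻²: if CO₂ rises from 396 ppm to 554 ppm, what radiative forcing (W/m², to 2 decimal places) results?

ΔF = 1.80 W/m²

CO₂ absorption bands are partially saturated, so forcing scales with the logarithm of the concentration ratio.
CO₂: 5.35 × ln(554/396) = 5.35 × ln(1.39899) = 5.35 × 0.33575 = 1.7963 W/m².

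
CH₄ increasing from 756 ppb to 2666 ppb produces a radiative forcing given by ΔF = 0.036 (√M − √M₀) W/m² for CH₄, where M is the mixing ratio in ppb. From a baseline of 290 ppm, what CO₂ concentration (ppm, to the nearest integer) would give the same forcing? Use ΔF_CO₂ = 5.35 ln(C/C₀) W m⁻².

C ≈ 341 ppm

CH₄ forcing: 0.036 × (√2666 − √756) = 0.036 × (51.6333 − 27.4955) = 0.036 × 24.1378 = 0.86896 W/m².
Set 5.35 ln(C/290) = 0.86896: ln(C/290) = 0.86896/5.35 = 0.16242, so C = 290 × e^0.16242 = 290 × 1.17635 = 341.14 ppm.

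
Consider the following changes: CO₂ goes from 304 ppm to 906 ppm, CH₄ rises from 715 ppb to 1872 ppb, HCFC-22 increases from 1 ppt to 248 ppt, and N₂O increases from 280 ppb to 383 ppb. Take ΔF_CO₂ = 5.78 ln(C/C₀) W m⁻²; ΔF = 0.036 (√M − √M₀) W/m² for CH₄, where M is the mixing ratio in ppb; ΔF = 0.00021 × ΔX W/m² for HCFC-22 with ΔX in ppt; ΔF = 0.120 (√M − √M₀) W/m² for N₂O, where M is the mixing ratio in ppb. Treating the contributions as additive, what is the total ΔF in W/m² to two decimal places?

ΔF = 7.30 W/m²

CO₂: 5.78 × ln(906/304) = 5.78 × ln(2.98026) = 5.78 × 1.09201 = 6.3118 W/m².
CH₄: 0.036 × (√1872 − √715) = 0.036 × (43.2666 − 26.7395) = 0.036 × 16.5271 = 0.5950 W/m².
HCFC-22: ΔF = 0.00021 × (248 − 1) = 0.00021 × 247 = 0.0519 W/m².
N₂O: 0.120 × (√383 − √280) = 0.120 × (19.5704 − 16.7332) = 0.120 × 2.8372 = 0.3405 W/m².
Total ΔF = 6.3118 + 0.5950 + 0.0519 + 0.3405 = 7.2992 W/m².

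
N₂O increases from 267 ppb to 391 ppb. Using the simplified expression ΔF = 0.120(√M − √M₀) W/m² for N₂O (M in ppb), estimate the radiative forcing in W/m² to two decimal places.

N₂O: 0.120 × (√391 − √267) = 0.120 × (19.7737 − 16.3401) = 0.120 × 3.4336 = 0.4120 W/m².

ΔF = 0.41 W/m²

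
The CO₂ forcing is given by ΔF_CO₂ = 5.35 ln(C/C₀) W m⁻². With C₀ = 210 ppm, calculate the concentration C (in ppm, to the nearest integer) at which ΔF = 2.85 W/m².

Set 5.35 ln(C/210) = 2.85, so ln(C/210) = 2.85/5.35 = 0.53271.
Then C/210 = e^0.53271 = 1.70354, giving C = 210 × 1.70354 = 357.74 ppm.

C ≈ 358 ppm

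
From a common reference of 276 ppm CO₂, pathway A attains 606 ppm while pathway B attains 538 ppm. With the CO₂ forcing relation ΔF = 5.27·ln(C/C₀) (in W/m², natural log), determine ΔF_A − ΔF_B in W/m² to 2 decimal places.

ΔF_A − ΔF_B = 0.63 W/m²

ΔF_A = 5.27 ln(606/276) = 5.27 × 0.78648 = 4.1447 W/m².
ΔF_B = 5.27 ln(538/276) = 5.27 × 0.66746 = 3.5175 W/m².
Difference: 4.1447 − 3.5175 = 0.6272 W/m².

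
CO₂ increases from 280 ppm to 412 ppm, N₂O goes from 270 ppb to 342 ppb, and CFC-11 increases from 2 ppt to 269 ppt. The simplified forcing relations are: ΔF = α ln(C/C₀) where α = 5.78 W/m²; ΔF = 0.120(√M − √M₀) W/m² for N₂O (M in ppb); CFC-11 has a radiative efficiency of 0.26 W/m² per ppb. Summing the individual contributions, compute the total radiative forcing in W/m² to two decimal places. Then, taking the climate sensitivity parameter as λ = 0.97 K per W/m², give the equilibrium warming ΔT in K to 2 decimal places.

CO₂: 5.78 × ln(412/280) = 5.78 × ln(1.47143) = 5.78 × 0.38623 = 2.2324 W/m².
N₂O: 0.120 × (√342 − √270) = 0.120 × (18.4932 − 16.4317) = 0.120 × 2.0615 = 0.2474 W/m².
CFC-11: Δ = 269 − 2 = 267 ppt = 0.267 ppb; ΔF = 0.26 × 0.267 = 0.0694 W/m².
Total ΔF = 2.2324 + 0.2474 + 0.0694 = 2.5492 W/m².
ΔT = λ ΔF = 0.97 × 2.55 = 2.4735 K.

ΔF = 2.55 W/m²; ΔT = 2.47 K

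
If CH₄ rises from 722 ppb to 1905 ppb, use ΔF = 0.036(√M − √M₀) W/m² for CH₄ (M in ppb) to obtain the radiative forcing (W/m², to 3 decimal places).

ΔF = 0.604 W/m²

CH₄: 0.036 × (√1905 − √722) = 0.036 × (43.6463 − 26.8701) = 0.036 × 16.7762 = 0.6039 W/m².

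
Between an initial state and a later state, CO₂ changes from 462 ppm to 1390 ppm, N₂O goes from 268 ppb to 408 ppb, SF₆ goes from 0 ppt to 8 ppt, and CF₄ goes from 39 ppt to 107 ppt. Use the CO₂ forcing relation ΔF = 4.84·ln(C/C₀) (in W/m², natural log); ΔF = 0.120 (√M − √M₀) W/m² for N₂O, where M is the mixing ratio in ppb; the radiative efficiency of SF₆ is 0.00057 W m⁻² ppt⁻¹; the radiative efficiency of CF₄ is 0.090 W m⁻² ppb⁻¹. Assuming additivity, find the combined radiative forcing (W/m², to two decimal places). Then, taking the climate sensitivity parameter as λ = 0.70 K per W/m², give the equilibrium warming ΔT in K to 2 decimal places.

ΔF = 5.80 W/m²; ΔT = 4.06 K

CO₂: 4.84 × ln(1390/462) = 4.84 × ln(3.00866) = 4.84 × 1.10149 = 5.3312 W/m².
N₂O: 0.120 × (√408 − √268) = 0.120 × (20.1990 − 16.3707) = 0.120 × 3.8283 = 0.4594 W/m².
SF₆: ΔF = 0.00057 × (8 − 0) = 0.00057 × 8 = 0.0046 W/m².
CF₄: Δ = 107 − 39 = 68 ppt = 0.068 ppb; ΔF = 0.090 × 0.068 = 0.0061 W/m².
Total ΔF = 5.3312 + 0.4594 + 0.0046 + 0.0061 = 5.8013 W/m².
ΔT = λ ΔF = 0.70 × 5.80 = 4.0600 K.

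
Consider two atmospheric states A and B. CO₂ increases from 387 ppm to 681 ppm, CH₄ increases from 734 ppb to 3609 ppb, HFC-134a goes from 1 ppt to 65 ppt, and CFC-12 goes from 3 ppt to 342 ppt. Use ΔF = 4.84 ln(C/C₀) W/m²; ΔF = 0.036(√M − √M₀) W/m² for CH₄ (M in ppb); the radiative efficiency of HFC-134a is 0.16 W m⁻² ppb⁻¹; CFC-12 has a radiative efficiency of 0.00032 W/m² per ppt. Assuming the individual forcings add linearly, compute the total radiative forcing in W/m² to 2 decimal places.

ΔF = 4.04 W/m²

CO₂: 4.84 × ln(681/387) = 4.84 × ln(1.75969) = 4.84 × 0.56514 = 2.7353 W/m².
CH₄: 0.036 × (√3609 − √734) = 0.036 × (60.0750 − 27.0924) = 0.036 × 32.9826 = 1.1874 W/m².
HFC-134a: Δ = 65 − 1 = 64 ppt = 0.064 ppb; ΔF = 0.16 × 0.064 = 0.0102 W/m².
CFC-12: ΔF = 0.00032 × (342 − 3) = 0.00032 × 339 = 0.1085 W/m².
Total ΔF = 2.7353 + 1.1874 + 0.0102 + 0.1085 = 4.0414 W/m².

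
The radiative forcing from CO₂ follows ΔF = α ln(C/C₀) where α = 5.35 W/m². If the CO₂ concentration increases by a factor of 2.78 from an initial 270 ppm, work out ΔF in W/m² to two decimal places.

ΔF = 5.35 × ln(2.78) = 5.35 × 1.02245 = 5.4701 W/m².

ΔF = 5.47 W/m²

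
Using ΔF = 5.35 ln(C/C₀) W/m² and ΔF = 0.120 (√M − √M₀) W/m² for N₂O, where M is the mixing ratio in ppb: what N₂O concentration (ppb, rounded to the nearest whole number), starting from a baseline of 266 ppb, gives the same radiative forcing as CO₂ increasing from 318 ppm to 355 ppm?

CO₂ forcing: 5.35 × ln(355/318) = 5.35 × 0.110066 = 0.58885 W/m².
Set 0.120(√M − √266) = 0.58885: √M = 0.58885/0.120 + √266 = 4.9071 + 16.3095 = 21.2166.
M = (21.2166)² = 450.14 ppb.

M ≈ 450 ppb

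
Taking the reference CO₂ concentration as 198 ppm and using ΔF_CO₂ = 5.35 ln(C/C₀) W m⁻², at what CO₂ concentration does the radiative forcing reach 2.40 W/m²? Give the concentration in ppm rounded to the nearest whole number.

C ≈ 310 ppm

Set 5.35 ln(C/198) = 2.40, so ln(C/198) = 2.40/5.35 = 0.44860.
Then C/198 = e^0.44860 = 1.56612, giving C = 198 × 1.56612 = 310.09 ppm.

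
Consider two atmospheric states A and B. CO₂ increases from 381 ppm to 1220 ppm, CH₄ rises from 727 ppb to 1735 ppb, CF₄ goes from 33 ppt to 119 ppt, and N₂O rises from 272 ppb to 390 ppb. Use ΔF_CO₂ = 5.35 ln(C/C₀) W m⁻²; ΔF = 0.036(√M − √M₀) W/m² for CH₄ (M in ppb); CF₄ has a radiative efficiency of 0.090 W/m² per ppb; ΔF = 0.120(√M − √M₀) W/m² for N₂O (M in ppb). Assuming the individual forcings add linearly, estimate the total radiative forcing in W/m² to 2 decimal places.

ΔF = 7.15 W/m²

CO₂: 5.35 × ln(1220/381) = 5.35 × ln(3.20210) = 5.35 × 1.16381 = 6.2264 W/m².
CH₄: 0.036 × (√1735 − √727) = 0.036 × (41.6533 − 26.9629) = 0.036 × 14.6904 = 0.5289 W/m².
CF₄: Δ = 119 − 33 = 86 ppt = 0.086 ppb; ΔF = 0.090 × 0.086 = 0.0077 W/m².
N₂O: 0.120 × (√390 − √272) = 0.120 × (19.7484 − 16.4924) = 0.120 × 3.2560 = 0.3907 W/m².
Total ΔF = 6.2264 + 0.5289 + 0.0077 + 0.3907 = 7.1537 W/m².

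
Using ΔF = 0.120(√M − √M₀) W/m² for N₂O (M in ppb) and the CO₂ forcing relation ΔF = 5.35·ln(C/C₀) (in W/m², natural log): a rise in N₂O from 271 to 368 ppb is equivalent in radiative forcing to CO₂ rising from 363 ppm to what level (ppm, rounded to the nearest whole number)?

C ≈ 386 ppm

N₂O forcing: 0.120 × (√368 − √271) = 0.120 × (19.1833 − 16.4621) = 0.120 × 2.7212 = 0.32654 W/m².
Set 5.35 ln(C/363) = 0.32654: ln(C/363) = 0.32654/5.35 = 0.06104, so C = 363 × e^0.06104 = 363 × 1.06294 = 385.85 ppm.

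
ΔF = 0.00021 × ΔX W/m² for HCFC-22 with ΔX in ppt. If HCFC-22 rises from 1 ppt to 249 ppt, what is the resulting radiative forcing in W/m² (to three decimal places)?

ΔF = 0.052 W/m²

HCFC-22: ΔF = 0.00021 × (249 − 1) = 0.00021 × 248 = 0.0521 W/m².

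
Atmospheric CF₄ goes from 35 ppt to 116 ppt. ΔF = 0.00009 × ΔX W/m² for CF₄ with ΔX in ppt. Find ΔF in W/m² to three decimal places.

CF₄: ΔF = 0.00009 × (116 − 35) = 0.00009 × 81 = 0.0073 W/m².

ΔF = 0.007 W/m²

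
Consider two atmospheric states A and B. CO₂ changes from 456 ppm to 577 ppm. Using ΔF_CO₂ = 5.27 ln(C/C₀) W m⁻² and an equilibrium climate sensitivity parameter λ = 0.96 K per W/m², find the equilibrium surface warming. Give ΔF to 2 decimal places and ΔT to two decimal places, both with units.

CO₂: 5.27 × ln(577/456) = 5.27 × ln(1.26535) = 5.27 × 0.23535 = 1.2403 W/m².
ΔT = λ ΔF = 0.96 × 1.24 = 1.1904 K.

ΔF = 1.24 W/m²; ΔT = 1.19 K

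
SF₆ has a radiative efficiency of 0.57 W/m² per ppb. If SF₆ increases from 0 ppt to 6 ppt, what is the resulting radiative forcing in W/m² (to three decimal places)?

SF₆: Δ = 6 − 0 = 6 ppt = 0.006 ppb; ΔF = 0.57 × 0.006 = 0.0034 W/m².

ΔF = 0.003 W/m²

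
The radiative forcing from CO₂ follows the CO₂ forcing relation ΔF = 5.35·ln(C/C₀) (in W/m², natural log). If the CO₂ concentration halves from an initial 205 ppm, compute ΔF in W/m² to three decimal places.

ΔF = 5.35 × ln(0.5) = 5.35 × -0.69315 = -3.7084 W/m².

ΔF = -3.708 W/m²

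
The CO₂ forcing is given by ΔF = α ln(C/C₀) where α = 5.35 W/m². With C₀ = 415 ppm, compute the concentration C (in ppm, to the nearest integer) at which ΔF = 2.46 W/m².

C ≈ 657 ppm

Set 5.35 ln(C/415) = 2.46, so ln(C/415) = 2.46/5.35 = 0.45981.
Then C/415 = e^0.45981 = 1.58377, giving C = 415 × 1.58377 = 657.26 ppm.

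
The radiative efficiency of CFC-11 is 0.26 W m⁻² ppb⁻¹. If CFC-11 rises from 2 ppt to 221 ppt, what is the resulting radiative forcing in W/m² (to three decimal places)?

ΔF = 0.057 W/m²

CFC-11: Δ = 221 − 2 = 219 ppt = 0.219 ppb; ΔF = 0.26 × 0.219 = 0.0569 W/m².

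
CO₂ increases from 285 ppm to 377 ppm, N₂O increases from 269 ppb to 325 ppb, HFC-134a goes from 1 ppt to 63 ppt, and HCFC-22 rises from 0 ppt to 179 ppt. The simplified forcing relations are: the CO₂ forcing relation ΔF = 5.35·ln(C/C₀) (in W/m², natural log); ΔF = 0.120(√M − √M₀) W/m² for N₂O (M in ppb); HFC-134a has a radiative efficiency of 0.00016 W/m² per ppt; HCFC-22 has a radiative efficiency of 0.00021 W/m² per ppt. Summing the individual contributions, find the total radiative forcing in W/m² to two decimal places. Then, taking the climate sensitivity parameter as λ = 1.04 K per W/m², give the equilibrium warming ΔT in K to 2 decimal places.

ΔF = 1.74 W/m²; ΔT = 1.81 K

CO₂: 5.35 × ln(377/285) = 5.35 × ln(1.32281) = 5.35 × 0.27976 = 1.4967 W/m².
N₂O: 0.120 × (√325 − √269) = 0.120 × (18.0278 − 16.4012) = 0.120 × 1.6266 = 0.1952 W/m².
HFC-134a: ΔF = 0.00016 × (63 − 1) = 0.00016 × 62 = 0.0099 W/m².
HCFC-22: ΔF = 0.00021 × (179 − 0) = 0.00021 × 179 = 0.0376 W/m².
Total ΔF = 1.4967 + 0.1952 + 0.0099 + 0.0376 = 1.7394 W/m².
ΔT = λ ΔF = 1.04 × 1.74 = 1.8096 K.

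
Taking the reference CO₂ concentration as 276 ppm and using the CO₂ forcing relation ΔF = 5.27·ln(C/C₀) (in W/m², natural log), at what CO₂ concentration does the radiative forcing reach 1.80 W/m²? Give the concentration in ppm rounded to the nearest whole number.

Set 5.27 ln(C/276) = 1.80, so ln(C/276) = 1.80/5.27 = 0.34156.
Then C/276 = e^0.34156 = 1.40714, giving C = 276 × 1.40714 = 388.37 ppm.

C ≈ 388 ppm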